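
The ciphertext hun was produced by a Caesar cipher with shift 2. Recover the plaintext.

fsl

h(7): 7−2=5 → f
u(20): 20−2=18 → s
n(13): 13−2=11 → l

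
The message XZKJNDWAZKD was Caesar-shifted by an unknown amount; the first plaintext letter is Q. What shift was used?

From the crib: X(23)−Q(16)=7, so the shift is 7.

7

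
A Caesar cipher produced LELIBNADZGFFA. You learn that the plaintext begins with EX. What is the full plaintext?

From the crib: L(11)−E(4)=7, so the shift is 7.
Subtract 7 from each ciphertext letter:
L(11): 11−7=4 → E
E(4): 4−7=-3≡23 → X
L(11): 11−7=4 → E
I(8): 8−7=1 → B
B(1): 1−7=-6≡20 → U
N(13): 13−7=6 → G
A(0): 0−7=-7≡19 → T
D(3): 3−7=-4≡22 → W
Z(25): 25−7=18 → S
G(6): 6−7=-1≡25 → Z
F(5): 5−7=-2≡24 → Y
F(5): 5−7=-2≡24 → Y
A(0): 0−7=-7≡19 → T

EXEBUGTWSZYYT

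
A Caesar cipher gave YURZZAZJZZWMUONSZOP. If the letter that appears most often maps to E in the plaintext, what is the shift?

21

The most frequent ciphertext letter is Z (appears 6 times).
Z is position 25; E is position 4.
Shift = 21.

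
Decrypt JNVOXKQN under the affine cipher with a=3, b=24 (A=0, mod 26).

The inverse of 3 mod 26 is 9, since 3·9=27≡1. Apply D(y)=9·(y−24) mod 26:
J(9): 9·(9−24)=-135≡21 → V
N(13): 9·(13−24)=-99≡5 → F
V(21): 9·(21−24)=-27≡25 → Z
O(14): 9·(14−24)=-90≡14 → O
X(23): 9·(23−24)=-9≡17 → R
K(10): 9·(10−24)=-126≡4 → E
Q(16): 9·(16−24)=-72≡6 → G
N(13): 9·(13−24)=-99≡5 → F

VFZOREGF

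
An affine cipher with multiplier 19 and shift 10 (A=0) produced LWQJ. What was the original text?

The inverse of 19 mod 26 is 11, since 19·11=209≡1. Apply D(y)=11·(y−10) mod 26:
L(11): 11·(11−10)=11 → L
W(22): 11·(22−10)=132≡2 → C
Q(16): 11·(16−10)=66≡14 → O
J(9): 11·(9−10)=-11≡15 → P

LCOP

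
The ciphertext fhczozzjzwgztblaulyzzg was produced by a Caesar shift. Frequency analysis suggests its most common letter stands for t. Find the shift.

6

The most frequent ciphertext letter is z (appears 7 times).
z is position 25; t is position 19.
Shift = 6.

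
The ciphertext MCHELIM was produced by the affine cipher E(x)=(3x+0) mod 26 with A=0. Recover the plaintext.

ESLKVUE

The inverse of 3 mod 26 is 9, since 3·9=27≡1. Apply D(y)=9·(y−0) mod 26:
M(12): 9·(12−0)=108≡4 → E
C(2): 9·(2−0)=18 → S
H(7): 9·(7−0)=63≡11 → L
E(4): 9·(4−0)=36≡10 → K
L(11): 9·(11−0)=99≡21 → V
I(8): 9·(8−0)=72≡20 → U
M(12): 9·(12−0)=108≡4 → E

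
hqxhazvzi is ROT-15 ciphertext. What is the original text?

h(7): 7−15=-8≡18 → s
q(16): 16−15=1 → b
x(23): 23−15=8 → i
h(7): 7−15=-8≡18 → s
a(0): 0−15=-15≡11 → l
z(25): 25−15=10 → k
v(21): 21−15=6 → g
z(25): 25−15=10 → k
i(8): 8−15=-7≡19 → t

sbislkgkt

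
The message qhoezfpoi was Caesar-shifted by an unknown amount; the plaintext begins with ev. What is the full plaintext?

From the crib: q(16)−e(4)=12, so the shift is 12.
Subtract 12 from each ciphertext letter:
q(16): 16−12=4 → e
h(7): 7−12=-5≡21 → v
o(14): 14−12=2 → c
e(4): 4−12=-8≡18 → s
z(25): 25−12=13 → n
f(5): 5−12=-7≡19 → t
p(15): 15−12=3 → d
o(14): 14−12=2 → c
i(8): 8−12=-4≡22 → w

evcsntdcw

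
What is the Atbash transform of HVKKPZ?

H(7) → S(18)
V(21) → E(4)
K(10) → P(15)
K(10) → P(15)
P(15) → K(10)
Z(25) → A(0)

SEPPKA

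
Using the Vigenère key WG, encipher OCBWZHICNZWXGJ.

Repeat the key across the message: WGWGWGWGWGWGWG
O(14)+W(22): 36≡10 → K
C(2)+G(6): 8 → I
B(1)+W(22): 23 → X
W(22)+G(6): 28≡2 → C
Z(25)+W(22): 47≡21 → V
H(7)+G(6): 13 → N
I(8)+W(22): 30≡4 → E
C(2)+G(6): 8 → I
N(13)+W(22): 35≡9 → J
Z(25)+G(6): 31≡5 → F
W(22)+W(22): 44≡18 → S
X(23)+G(6): 29≡3 → D
G(6)+W(22): 28≡2 → C
J(9)+G(6): 15 → P

KIXCVNEIJFSDCP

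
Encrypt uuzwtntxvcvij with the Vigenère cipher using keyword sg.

Repeat the key across the message: sgsgsgsgsgsgs
u(20)+s(18): 38≡12 → m
u(20)+g(6): 26≡0 → a
z(25)+s(18): 43≡17 → r
w(22)+g(6): 28≡2 → c
t(19)+s(18): 37≡11 → l
n(13)+g(6): 19 → t
t(19)+s(18): 37≡11 → l
x(23)+g(6): 29≡3 → d
v(21)+s(18): 39≡13 → n
c(2)+g(6): 8 → i
v(21)+s(18): 39≡13 → n
i(8)+g(6): 14 → o
j(9)+s(18): 27≡1 → b

marcltldninob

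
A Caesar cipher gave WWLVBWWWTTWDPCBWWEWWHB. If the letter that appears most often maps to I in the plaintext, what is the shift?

The most frequent ciphertext letter is W (appears 10 times).
W is position 22; I is position 8.
Shift = 14.

14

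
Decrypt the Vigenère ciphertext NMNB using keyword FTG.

Repeat the key across the ciphertext: FTGF
N(13)−F(5): 8 → I
M(12)−T(19): -7≡19 → T
N(13)−G(6): 7 → H
B(1)−F(5): -4≡22 → W

ITHW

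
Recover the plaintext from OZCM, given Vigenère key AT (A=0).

Repeat the key across the ciphertext: ATAT
O(14)−A(0): 14 → O
Z(25)−T(19): 6 → G
C(2)−A(0): 2 → C
M(12)−T(19): -7≡19 → T

OGCT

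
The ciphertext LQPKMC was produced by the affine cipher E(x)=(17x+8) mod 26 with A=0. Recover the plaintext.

The inverse of 17 mod 26 is 23, since 17·23=391≡1. Apply D(y)=23·(y−8) mod 26:
L(11): 23·(11−8)=69≡17 → R
Q(16): 23·(16−8)=184≡2 → C
P(15): 23·(15−8)=161≡5 → F
K(10): 23·(10−8)=46≡20 → U
M(12): 23·(12−8)=92≡14 → O
C(2): 23·(2−8)=-138≡18 → S

RCFUOS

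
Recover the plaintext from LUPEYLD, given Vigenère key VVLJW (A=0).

Repeat the key across the ciphertext: VVLJWVV
L(11)−V(21): -10≡16 → Q
U(20)−V(21): -1≡25 → Z
P(15)−L(11): 4 → E
E(4)−J(9): -5≡21 → V
Y(24)−W(22): 2 → C
L(11)−V(21): -10≡16 → Q
D(3)−V(21): -18≡8 → I

QZEVCQI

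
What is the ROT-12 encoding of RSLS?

R(17): 17+12=29≡3 → D
S(18): 18+12=30≡4 → E
L(11): 11+12=23 → X
S(18): 18+12=30≡4 → E

DEXE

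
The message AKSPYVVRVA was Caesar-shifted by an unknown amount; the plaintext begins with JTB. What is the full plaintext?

From the crib: A(0)−J(9)=-9≡17, so the shift is 17.
Subtract 17 from each ciphertext letter:
A(0): 0−17=-17≡9 → J
K(10): 10−17=-7≡19 → T
S(18): 18−17=1 → B
P(15): 15−17=-2≡24 → Y
Y(24): 24−17=7 → H
V(21): 21−17=4 → E
V(21): 21−17=4 → E
R(17): 17−17=0 → A
V(21): 21−17=4 → E
A(0): 0−17=-17≡9 → J

JTBYHEEAEJ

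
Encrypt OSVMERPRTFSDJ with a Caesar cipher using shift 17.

O(14): 14+17=31≡5 → F
S(18): 18+17=35≡9 → J
V(21): 21+17=38≡12 → M
M(12): 12+17=29≡3 → D
E(4): 4+17=21 → V
R(17): 17+17=34≡8 → I
P(15): 15+17=32≡6 → G
R(17): 17+17=34≡8 → I
T(19): 19+17=36≡10 → K
F(5): 5+17=22 → W
S(18): 18+17=35≡9 → J
D(3): 3+17=20 → U
J(9): 9+17=26≡0 → A

FJMDVIGIKWJUA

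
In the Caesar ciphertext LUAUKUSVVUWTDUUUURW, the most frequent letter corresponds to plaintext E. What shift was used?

The most frequent ciphertext letter is U (appears 8 times).
U is position 20; E is position 4.
Shift = 16.

16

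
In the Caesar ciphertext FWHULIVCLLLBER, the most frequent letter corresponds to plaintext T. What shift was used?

18

The most frequent ciphertext letter is L (appears 4 times).
L is position 11; T is position 19.
Shift = -8≡18.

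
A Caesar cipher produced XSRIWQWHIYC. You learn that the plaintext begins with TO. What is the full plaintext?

TONESMSDEUY

From the crib: X(23)−T(19)=4, so the shift is 4.
Subtract 4 from each ciphertext letter:
X(23): 23−4=19 → T
S(18): 18−4=14 → O
R(17): 17−4=13 → N
I(8): 8−4=4 → E
W(22): 22−4=18 → S
Q(16): 16−4=12 → M
W(22): 22−4=18 → S
H(7): 7−4=3 → D
I(8): 8−4=4 → E
Y(24): 24−4=20 → U
C(2): 2−4=-2≡24 → Y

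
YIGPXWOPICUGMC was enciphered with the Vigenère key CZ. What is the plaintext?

Repeat the key across the ciphertext: CZCZCZCZCZCZCZ
Y(24)−C(2): 22 → W
I(8)−Z(25): -17≡9 → J
G(6)−C(2): 4 → E
P(15)−Z(25): -10≡16 → Q
X(23)−C(2): 21 → V
W(22)−Z(25): -3≡23 → X
O(14)−C(2): 12 → M
P(15)−Z(25): -10≡16 → Q
I(8)−C(2): 6 → G
C(2)−Z(25): -23≡3 → D
U(20)−C(2): 18 → S
G(6)−Z(25): -19≡7 → H
M(12)−C(2): 10 → K
C(2)−Z(25): -23≡3 → D

WJEQVXMQGDSHKD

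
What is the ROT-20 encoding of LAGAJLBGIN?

FUAUDFVACH

L(11): 11+20=31≡5 → F
A(0): 0+20=20 → U
G(6): 6+20=26≡0 → A
A(0): 0+20=20 → U
J(9): 9+20=29≡3 → D
L(11): 11+20=31≡5 → F
B(1): 1+20=21 → V
G(6): 6+20=26≡0 → A
I(8): 8+20=28≡2 → C
N(13): 13+20=33≡7 → H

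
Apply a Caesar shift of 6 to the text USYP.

AYEV

U(20): 20+6=26≡0 → A
S(18): 18+6=24 → Y
Y(24): 24+6=30≡4 → E
P(15): 15+6=21 → V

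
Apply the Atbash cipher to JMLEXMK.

QNOVCNP

J(9) → Q(16)
M(12) → N(13)
L(11) → O(14)
E(4) → V(21)
X(23) → C(2)
M(12) → N(13)
K(10) → P(15)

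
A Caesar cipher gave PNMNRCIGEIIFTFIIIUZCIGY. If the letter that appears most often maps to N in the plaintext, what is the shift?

21

The most frequent ciphertext letter is I (appears 7 times).
I is position 8; N is position 13.
Shift = -5≡21.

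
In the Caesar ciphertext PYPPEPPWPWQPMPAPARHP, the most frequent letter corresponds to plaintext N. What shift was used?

The most frequent ciphertext letter is P (appears 10 times).
P is position 15; N is position 13.
Shift = 2.

2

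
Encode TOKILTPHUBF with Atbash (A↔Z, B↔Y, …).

GLPROGKSFYU

T(19) → G(6)
O(14) → L(11)
K(10) → P(15)
I(8) → R(17)
L(11) → O(14)
T(19) → G(6)
P(15) → K(10)
H(7) → S(18)
U(20) → F(5)
B(1) → Y(24)
F(5) → U(20)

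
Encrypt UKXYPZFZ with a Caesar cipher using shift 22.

U(20): 20+22=42≡16 → Q
K(10): 10+22=32≡6 → G
X(23): 23+22=45≡19 → T
Y(24): 24+22=46≡20 → U
P(15): 15+22=37≡11 → L
Z(25): 25+22=47≡21 → V
F(5): 5+22=27≡1 → B
Z(25): 25+22=47≡21 → V

QGTULVBV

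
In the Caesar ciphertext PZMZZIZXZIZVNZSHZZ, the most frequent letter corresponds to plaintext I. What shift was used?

The most frequent ciphertext letter is Z (appears 9 times).
Z is position 25; I is position 8.
Shift = 17.

17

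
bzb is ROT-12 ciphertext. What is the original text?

pnp

b(1): 1−12=-11≡15 → p
z(25): 25−12=13 → n
b(1): 1−12=-11≡15 → p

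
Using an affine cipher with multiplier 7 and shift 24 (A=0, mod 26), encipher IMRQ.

CENG

I(8): 7·8+24=80≡2 → C
M(12): 7·12+24=108≡4 → E
R(17): 7·17+24=143≡13 → N
Q(16): 7·16+24=136≡6 → G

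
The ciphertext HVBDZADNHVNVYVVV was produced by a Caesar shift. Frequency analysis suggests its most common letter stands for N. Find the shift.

8

The most frequent ciphertext letter is V (appears 6 times).
V is position 21; N is position 13.
Shift = 8.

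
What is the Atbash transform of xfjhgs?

x(23) → c(2)
f(5) → u(20)
j(9) → q(16)
h(7) → s(18)
g(6) → t(19)
s(18) → h(7)

cuqsth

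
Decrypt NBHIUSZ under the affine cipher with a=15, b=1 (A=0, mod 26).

GAQXDPM

The inverse of 15 mod 26 is 7, since 15·7=105≡1. Apply D(y)=7·(y−1) mod 26:
N(13): 7·(13−1)=84≡6 → G
B(1): 7·(1−1)=0 → A
H(7): 7·(7−1)=42≡16 → Q
I(8): 7·(8−1)=49≡23 → X
U(20): 7·(20−1)=133≡3 → D
S(18): 7·(18−1)=119≡15 → P
Z(25): 7·(25−1)=168≡12 → M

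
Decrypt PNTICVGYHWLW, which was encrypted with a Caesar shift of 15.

AYETNGRJSHWH

P(15): 15−15=0 → A
N(13): 13−15=-2≡24 → Y
T(19): 19−15=4 → E
I(8): 8−15=-7≡19 → T
C(2): 2−15=-13≡13 → N
V(21): 21−15=6 → G
G(6): 6−15=-9≡17 → R
Y(24): 24−15=9 → J
H(7): 7−15=-8≡18 → S
W(22): 22−15=7 → H
L(11): 11−15=-4≡22 → W
W(22): 22−15=7 → H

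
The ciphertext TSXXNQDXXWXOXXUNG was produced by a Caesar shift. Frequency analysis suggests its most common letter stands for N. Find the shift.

The most frequent ciphertext letter is X (appears 7 times).
X is position 23; N is position 13.
Shift = 10.

10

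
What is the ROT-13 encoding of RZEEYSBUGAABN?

EMRRLFOHTNNOA

R(17): 17+13=30≡4 → E
Z(25): 25+13=38≡12 → M
E(4): 4+13=17 → R
E(4): 4+13=17 → R
Y(24): 24+13=37≡11 → L
S(18): 18+13=31≡5 → F
B(1): 1+13=14 → O
U(20): 20+13=33≡7 → H
G(6): 6+13=19 → T
A(0): 0+13=13 → N
A(0): 0+13=13 → N
B(1): 1+13=14 → O
N(13): 13+13=26≡0 → A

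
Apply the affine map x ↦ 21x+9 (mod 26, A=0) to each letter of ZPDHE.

OMUAP

Z(25): 21·25+9=534≡14 → O
P(15): 21·15+9=324≡12 → M
D(3): 21·3+9=72≡20 → U
H(7): 21·7+9=156≡0 → A
E(4): 21·4+9=93≡15 → P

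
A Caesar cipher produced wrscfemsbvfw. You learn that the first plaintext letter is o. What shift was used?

From the crib: w(22)−o(14)=8, so the shift is 8.

8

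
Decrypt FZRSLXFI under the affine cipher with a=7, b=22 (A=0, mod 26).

The inverse of 7 mod 26 is 15, since 7·15=105≡1. Apply D(y)=15·(y−22) mod 26:
F(5): 15·(5−22)=-255≡5 → F
Z(25): 15·(25−22)=45≡19 → T
R(17): 15·(17−22)=-75≡3 → D
S(18): 15·(18−22)=-60≡18 → S
L(11): 15·(11−22)=-165≡17 → R
X(23): 15·(23−22)=15 → P
F(5): 15·(5−22)=-255≡5 → F
I(8): 15·(8−22)=-210≡24 → Y

FTDSRPFY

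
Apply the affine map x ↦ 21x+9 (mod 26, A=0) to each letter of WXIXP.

DYVYM

W(22): 21·22+9=471≡3 → D
X(23): 21·23+9=492≡24 → Y
I(8): 21·8+9=177≡21 → V
X(23): 21·23+9=492≡24 → Y
P(15): 21·15+9=324≡12 → M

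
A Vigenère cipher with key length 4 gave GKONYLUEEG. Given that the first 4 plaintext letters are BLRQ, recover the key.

FZXX

Subtract each crib letter from the matching ciphertext letter (mod 26):
G(6)−B(1)=5 → F
K(10)−L(11)=-1≡25 → Z
O(14)−R(17)=-3≡23 → X
N(13)−Q(16)=-3≡23 → X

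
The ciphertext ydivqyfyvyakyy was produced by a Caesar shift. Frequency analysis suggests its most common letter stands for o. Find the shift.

The most frequent ciphertext letter is y (appears 6 times).
y is position 24; o is position 14.
Shift = 10.

10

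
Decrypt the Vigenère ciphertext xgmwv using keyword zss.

Repeat the key across the ciphertext: zsszs
x(23)−z(25): -2≡24 → y
g(6)−s(18): -12≡14 → o
m(12)−s(18): -6≡20 → u
w(22)−z(25): -3≡23 → x
v(21)−s(18): 3 → d

youxd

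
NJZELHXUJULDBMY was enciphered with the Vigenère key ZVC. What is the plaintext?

Repeat the key across the ciphertext: ZVCZVCZVCZVCZVC
N(13)−Z(25): -12≡14 → O
J(9)−V(21): -12≡14 → O
Z(25)−C(2): 23 → X
E(4)−Z(25): -21≡5 → F
L(11)−V(21): -10≡16 → Q
H(7)−C(2): 5 → F
X(23)−Z(25): -2≡24 → Y
U(20)−V(21): -1≡25 → Z
J(9)−C(2): 7 → H
U(20)−Z(25): -5≡21 → V
L(11)−V(21): -10≡16 → Q
D(3)−C(2): 1 → B
B(1)−Z(25): -24≡2 → C
M(12)−V(21): -9≡17 → R
Y(24)−C(2): 22 → W

OOXFQFYZHVQBCRW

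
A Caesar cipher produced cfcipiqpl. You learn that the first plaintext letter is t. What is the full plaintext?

From the crib: c(2)−t(19)=-17≡9, so the shift is 9.
Subtract 9 from each ciphertext letter:
c(2): 2−9=-7≡19 → t
f(5): 5−9=-4≡22 → w
c(2): 2−9=-7≡19 → t
i(8): 8−9=-1≡25 → z
p(15): 15−9=6 → g
i(8): 8−9=-1≡25 → z
q(16): 16−9=7 → h
p(15): 15−9=6 → g
l(11): 11−9=2 → c

twtzgzhgc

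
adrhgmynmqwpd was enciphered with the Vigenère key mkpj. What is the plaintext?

Repeat the key across the ciphertext: mkpjmkpjmkpjm
a(0)−m(12): -12≡14 → o
d(3)−k(10): -7≡19 → t
r(17)−p(15): 2 → c
h(7)−j(9): -2≡24 → y
g(6)−m(12): -6≡20 → u
m(12)−k(10): 2 → c
y(24)−p(15): 9 → j
n(13)−j(9): 4 → e
m(12)−m(12): 0 → a
q(16)−k(10): 6 → g
w(22)−p(15): 7 → h
p(15)−j(9): 6 → g
d(3)−m(12): -9≡17 → r

otcyucjeaghgr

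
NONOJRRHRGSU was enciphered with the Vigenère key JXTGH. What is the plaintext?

Repeat the key across the ciphertext: JXTGHJXTGHJX
N(13)−J(9): 4 → E
O(14)−X(23): -9≡17 → R
N(13)−T(19): -6≡20 → U
O(14)−G(6): 8 → I
J(9)−H(7): 2 → C
R(17)−J(9): 8 → I
R(17)−X(23): -6≡20 → U
H(7)−T(19): -12≡14 → O
R(17)−G(6): 11 → L
G(6)−H(7): -1≡25 → Z
S(18)−J(9): 9 → J
U(20)−X(23): -3≡23 → X

ERUICIUOLZJX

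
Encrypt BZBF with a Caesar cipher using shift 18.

TRTX

B(1): 1+18=19 → T
Z(25): 25+18=43≡17 → R
B(1): 1+18=19 → T
F(5): 5+18=23 → X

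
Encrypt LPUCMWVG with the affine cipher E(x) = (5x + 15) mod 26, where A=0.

L(11): 5·11+15=70≡18 → S
P(15): 5·15+15=90≡12 → M
U(20): 5·20+15=115≡11 → L
C(2): 5·2+15=25 → Z
M(12): 5·12+15=75≡23 → X
W(22): 5·22+15=125≡21 → V
V(21): 5·21+15=120≡16 → Q
G(6): 5·6+15=45≡19 → T

SMLZXVQT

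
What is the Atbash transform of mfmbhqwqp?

m(12) → n(13)
f(5) → u(20)
m(12) → n(13)
b(1) → y(24)
h(7) → s(18)
q(16) → j(9)
w(22) → d(3)
q(16) → j(9)
p(15) → k(10)

nunysjdjk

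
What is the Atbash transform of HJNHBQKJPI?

SQMSYJPQKR

H(7) → S(18)
J(9) → Q(16)
N(13) → M(12)
H(7) → S(18)
B(1) → Y(24)
Q(16) → J(9)
K(10) → P(15)
J(9) → Q(16)
P(15) → K(10)
I(8) → R(17)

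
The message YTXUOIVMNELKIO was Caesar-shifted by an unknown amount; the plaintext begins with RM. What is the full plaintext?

RMQNHBOFGXEDBH

From the crib: Y(24)−R(17)=7, so the shift is 7.
Subtract 7 from each ciphertext letter:
Y(24): 24−7=17 → R
T(19): 19−7=12 → M
X(23): 23−7=16 → Q
U(20): 20−7=13 → N
O(14): 14−7=7 → H
I(8): 8−7=1 → B
V(21): 21−7=14 → O
M(12): 12−7=5 → F
N(13): 13−7=6 → G
E(4): 4−7=-3≡23 → X
L(11): 11−7=4 → E
K(10): 10−7=3 → D
I(8): 8−7=1 → B
O(14): 14−7=7 → H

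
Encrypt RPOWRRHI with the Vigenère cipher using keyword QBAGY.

HQOCPHII

Repeat the key across the message: QBAGYQBA
R(17)+Q(16): 33≡7 → H
P(15)+B(1): 16 → Q
O(14)+A(0): 14 → O
W(22)+G(6): 28≡2 → C
R(17)+Y(24): 41≡15 → P
R(17)+Q(16): 33≡7 → H
H(7)+B(1): 8 → I
I(8)+A(0): 8 → I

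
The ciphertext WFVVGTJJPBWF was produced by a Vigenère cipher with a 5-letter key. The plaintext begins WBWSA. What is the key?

AEZDG

Subtract each crib letter from the matching ciphertext letter (mod 26):
W(22)−W(22)=0 → A
F(5)−B(1)=4 → E
V(21)−W(22)=-1≡25 → Z
V(21)−S(18)=3 → D
G(6)−A(0)=6 → G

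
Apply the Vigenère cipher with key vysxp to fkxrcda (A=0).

aiporyy

Repeat the key across the message: vysxpvy
f(5)+v(21): 26≡0 → a
k(10)+y(24): 34≡8 → i
x(23)+s(18): 41≡15 → p
r(17)+x(23): 40≡14 → o
c(2)+p(15): 17 → r
d(3)+v(21): 24 → y
a(0)+y(24): 24 → y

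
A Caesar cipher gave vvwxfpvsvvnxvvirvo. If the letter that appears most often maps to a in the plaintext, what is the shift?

21

The most frequent ciphertext letter is v (appears 8 times).
v is position 21; a is position 0.
Shift = 21.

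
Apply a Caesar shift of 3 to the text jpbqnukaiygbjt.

j(9): 9+3=12 → m
p(15): 15+3=18 → s
b(1): 1+3=4 → e
q(16): 16+3=19 → t
n(13): 13+3=16 → q
u(20): 20+3=23 → x
k(10): 10+3=13 → n
a(0): 0+3=3 → d
i(8): 8+3=11 → l
y(24): 24+3=27≡1 → b
g(6): 6+3=9 → j
b(1): 1+3=4 → e
j(9): 9+3=12 → m
t(19): 19+3=22 → w

msetqxndlbjemw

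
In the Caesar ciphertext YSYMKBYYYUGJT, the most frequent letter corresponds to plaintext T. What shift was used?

The most frequent ciphertext letter is Y (appears 5 times).
Y is position 24; T is position 19.
Shift = 5.

5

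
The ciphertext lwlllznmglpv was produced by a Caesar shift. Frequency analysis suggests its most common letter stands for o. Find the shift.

23

The most frequent ciphertext letter is l (appears 5 times).
l is position 11; o is position 14.
Shift = -3≡23.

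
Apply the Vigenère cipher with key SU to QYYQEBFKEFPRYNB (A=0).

ISQKWVXEWZHLQHT

Repeat the key across the message: SUSUSUSUSUSUSUS
Q(16)+S(18): 34≡8 → I
Y(24)+U(20): 44≡18 → S
Y(24)+S(18): 42≡16 → Q
Q(16)+U(20): 36≡10 → K
E(4)+S(18): 22 → W
B(1)+U(20): 21 → V
F(5)+S(18): 23 → X
K(10)+U(20): 30≡4 → E
E(4)+S(18): 22 → W
F(5)+U(20): 25 → Z
P(15)+S(18): 33≡7 → H
R(17)+U(20): 37≡11 → L
Y(24)+S(18): 42≡16 → Q
N(13)+U(20): 33≡7 → H
B(1)+S(18): 19 → T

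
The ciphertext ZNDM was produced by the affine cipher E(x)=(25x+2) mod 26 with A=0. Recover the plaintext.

The inverse of 25 mod 26 is 25, since 25·25=625≡1. Apply D(y)=25·(y−2) mod 26:
Z(25): 25·(25−2)=575≡3 → D
N(13): 25·(13−2)=275≡15 → P
D(3): 25·(3−2)=25 → Z
M(12): 25·(12−2)=250≡16 → Q

DPZQ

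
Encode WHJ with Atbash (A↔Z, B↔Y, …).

W(22) → D(3)
H(7) → S(18)
J(9) → Q(16)

DSQ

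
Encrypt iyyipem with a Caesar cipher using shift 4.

mccmtiq

i(8): 8+4=12 → m
y(24): 24+4=28≡2 → c
y(24): 24+4=28≡2 → c
i(8): 8+4=12 → m
p(15): 15+4=19 → t
e(4): 4+4=8 → i
m(12): 12+4=16 → q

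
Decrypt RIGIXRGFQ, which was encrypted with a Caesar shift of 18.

R(17): 17−18=-1≡25 → Z
I(8): 8−18=-10≡16 → Q
G(6): 6−18=-12≡14 → O
I(8): 8−18=-10≡16 → Q
X(23): 23−18=5 → F
R(17): 17−18=-1≡25 → Z
G(6): 6−18=-12≡14 → O
F(5): 5−18=-13≡13 → N
Q(16): 16−18=-2≡24 → Y

ZQOQFZONY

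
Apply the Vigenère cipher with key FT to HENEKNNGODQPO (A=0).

Repeat the key across the message: FTFTFTFTFTFTF
H(7)+F(5): 12 → M
E(4)+T(19): 23 → X
N(13)+F(5): 18 → S
E(4)+T(19): 23 → X
K(10)+F(5): 15 → P
N(13)+T(19): 32≡6 → G
N(13)+F(5): 18 → S
G(6)+T(19): 25 → Z
O(14)+F(5): 19 → T
D(3)+T(19): 22 → W
Q(16)+F(5): 21 → V
P(15)+T(19): 34≡8 → I
O(14)+F(5): 19 → T

MXSXPGSZTWVIT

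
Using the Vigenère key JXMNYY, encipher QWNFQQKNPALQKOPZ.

ZTZSOOTKBNJOTLBM

Repeat the key across the message: JXMNYYJXMNYYJXMN
Q(16)+J(9): 25 → Z
W(22)+X(23): 45≡19 → T
N(13)+M(12): 25 → Z
F(5)+N(13): 18 → S
Q(16)+Y(24): 40≡14 → O
Q(16)+Y(24): 40≡14 → O
K(10)+J(9): 19 → T
N(13)+X(23): 36≡10 → K
P(15)+M(12): 27≡1 → B
A(0)+N(13): 13 → N
L(11)+Y(24): 35≡9 → J
Q(16)+Y(24): 40≡14 → O
K(10)+J(9): 19 → T
O(14)+X(23): 37≡11 → L
P(15)+M(12): 27≡1 → B
Z(25)+N(13): 38≡12 → M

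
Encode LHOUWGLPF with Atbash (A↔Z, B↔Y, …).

OSLFDTOKU

L(11) → O(14)
H(7) → S(18)
O(14) → L(11)
U(20) → F(5)
W(22) → D(3)
G(6) → T(19)
L(11) → O(14)
P(15) → K(10)
F(5) → U(20)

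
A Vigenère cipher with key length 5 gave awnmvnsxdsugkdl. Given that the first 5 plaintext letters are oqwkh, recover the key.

mgrco

Subtract each crib letter from the matching ciphertext letter (mod 26):
a(0)−o(14)=-14≡12 → m
w(22)−q(16)=6 → g
n(13)−w(22)=-9≡17 → r
m(12)−k(10)=2 → c
v(21)−h(7)=14 → o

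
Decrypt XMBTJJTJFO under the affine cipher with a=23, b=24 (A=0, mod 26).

The inverse of 23 mod 26 is 17, since 23·17=391≡1. Apply D(y)=17·(y−24) mod 26:
X(23): 17·(23−24)=-17≡9 → J
M(12): 17·(12−24)=-204≡4 → E
B(1): 17·(1−24)=-391≡25 → Z
T(19): 17·(19−24)=-85≡19 → T
J(9): 17·(9−24)=-255≡5 → F
J(9): 17·(9−24)=-255≡5 → F
T(19): 17·(19−24)=-85≡19 → T
J(9): 17·(9−24)=-255≡5 → F
F(5): 17·(5−24)=-323≡15 → P
O(14): 17·(14−24)=-170≡12 → M

JEZTFFTFPM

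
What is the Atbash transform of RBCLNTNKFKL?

R(17) → I(8)
B(1) → Y(24)
C(2) → X(23)
L(11) → O(14)
N(13) → M(12)
T(19) → G(6)
N(13) → M(12)
K(10) → P(15)
F(5) → U(20)
K(10) → P(15)
L(11) → O(14)

IYXOMGMPUPO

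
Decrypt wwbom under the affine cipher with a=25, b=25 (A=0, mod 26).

ddyln

The inverse of 25 mod 26 is 25, since 25·25=625≡1. Apply D(y)=25·(y−25) mod 26:
w(22): 25·(22−25)=-75≡3 → d
w(22): 25·(22−25)=-75≡3 → d
b(1): 25·(1−25)=-600≡24 → y
o(14): 25·(14−25)=-275≡11 → l
m(12): 25·(12−25)=-325≡13 → n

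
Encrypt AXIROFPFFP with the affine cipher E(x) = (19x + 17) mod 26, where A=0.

RMNCXIQIIQ

A(0): 19·0+17=17 → R
X(23): 19·23+17=454≡12 → M
I(8): 19·8+17=169≡13 → N
R(17): 19·17+17=340≡2 → C
O(14): 19·14+17=283≡23 → X
F(5): 19·5+17=112≡8 → I
P(15): 19·15+17=302≡16 → Q
F(5): 19·5+17=112≡8 → I
F(5): 19·5+17=112≡8 → I
P(15): 19·15+17=302≡16 → Q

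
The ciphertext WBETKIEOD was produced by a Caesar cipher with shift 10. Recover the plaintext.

W(22): 22−10=12 → M
B(1): 1−10=-9≡17 → R
E(4): 4−10=-6≡20 → U
T(19): 19−10=9 → J
K(10): 10−10=0 → A
I(8): 8−10=-2≡24 → Y
E(4): 4−10=-6≡20 → U
O(14): 14−10=4 → E
D(3): 3−10=-7≡19 → T

MRUJAYUET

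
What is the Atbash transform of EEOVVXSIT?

VVLEECHRG

E(4) → V(21)
E(4) → V(21)
O(14) → L(11)
V(21) → E(4)
V(21) → E(4)
X(23) → C(2)
S(18) → H(7)
I(8) → R(17)
T(19) → G(6)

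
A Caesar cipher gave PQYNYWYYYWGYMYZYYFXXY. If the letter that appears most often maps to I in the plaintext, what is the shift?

The most frequent ciphertext letter is Y (appears 10 times).
Y is position 24; I is position 8.
Shift = 16.

16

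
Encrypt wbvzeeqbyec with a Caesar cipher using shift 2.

ydxbggsdage

w(22): 22+2=24 → y
b(1): 1+2=3 → d
v(21): 21+2=23 → x
z(25): 25+2=27≡1 → b
e(4): 4+2=6 → g
e(4): 4+2=6 → g
q(16): 16+2=18 → s
b(1): 1+2=3 → d
y(24): 24+2=26≡0 → a
e(4): 4+2=6 → g
c(2): 2+2=4 → e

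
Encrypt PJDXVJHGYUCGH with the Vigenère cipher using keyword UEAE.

Repeat the key across the message: UEAEUEAEUEAEU
P(15)+U(20): 35≡9 → J
J(9)+E(4): 13 → N
D(3)+A(0): 3 → D
X(23)+E(4): 27≡1 → B
V(21)+U(20): 41≡15 → P
J(9)+E(4): 13 → N
H(7)+A(0): 7 → H
G(6)+E(4): 10 → K
Y(24)+U(20): 44≡18 → S
U(20)+E(4): 24 → Y
C(2)+A(0): 2 → C
G(6)+E(4): 10 → K
H(7)+U(20): 27≡1 → B

JNDBPNHKSYCKB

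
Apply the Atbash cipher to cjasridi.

c(2) → x(23)
j(9) → q(16)
a(0) → z(25)
s(18) → h(7)
r(17) → i(8)
i(8) → r(17)
d(3) → w(22)
i(8) → r(17)

xqzhirwr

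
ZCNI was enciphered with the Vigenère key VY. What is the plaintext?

Repeat the key across the ciphertext: VYVY
Z(25)−V(21): 4 → E
C(2)−Y(24): -22≡4 → E
N(13)−V(21): -8≡18 → S
I(8)−Y(24): -16≡10 → K

EESK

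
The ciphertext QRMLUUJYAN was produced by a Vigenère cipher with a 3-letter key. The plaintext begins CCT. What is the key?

OPT

Subtract each crib letter from the matching ciphertext letter (mod 26):
Q(16)−C(2)=14 → O
R(17)−C(2)=15 → P
M(12)−T(19)=-7≡19 → T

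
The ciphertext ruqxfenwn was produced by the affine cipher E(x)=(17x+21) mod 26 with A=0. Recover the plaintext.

mdpuwzyxy

The inverse of 17 mod 26 is 23, since 17·23=391≡1. Apply D(y)=23·(y−21) mod 26:
r(17): 23·(17−21)=-92≡12 → m
u(20): 23·(20−21)=-23≡3 → d
q(16): 23·(16−21)=-115≡15 → p
x(23): 23·(23−21)=46≡20 → u
f(5): 23·(5−21)=-368≡22 → w
e(4): 23·(4−21)=-391≡25 → z
n(13): 23·(13−21)=-184≡24 → y
w(22): 23·(22−21)=23 → x
n(13): 23·(13−21)=-184≡24 → y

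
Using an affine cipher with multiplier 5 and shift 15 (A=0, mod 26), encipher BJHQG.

B(1): 5·1+15=20 → U
J(9): 5·9+15=60≡8 → I
H(7): 5·7+15=50≡24 → Y
Q(16): 5·16+15=95≡17 → R
G(6): 5·6+15=45≡19 → T

UIYRT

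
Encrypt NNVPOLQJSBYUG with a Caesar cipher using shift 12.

N(13): 13+12=25 → Z
N(13): 13+12=25 → Z
V(21): 21+12=33≡7 → H
P(15): 15+12=27≡1 → B
O(14): 14+12=26≡0 → A
L(11): 11+12=23 → X
Q(16): 16+12=28≡2 → C
J(9): 9+12=21 → V
S(18): 18+12=30≡4 → E
B(1): 1+12=13 → N
Y(24): 24+12=36≡10 → K
U(20): 20+12=32≡6 → G
G(6): 6+12=18 → S

ZZHBAXCVENKGS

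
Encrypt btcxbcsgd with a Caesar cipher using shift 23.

yqzuyzpda

b(1): 1+23=24 → y
t(19): 19+23=42≡16 → q
c(2): 2+23=25 → z
x(23): 23+23=46≡20 → u
b(1): 1+23=24 → y
c(2): 2+23=25 → z
s(18): 18+23=41≡15 → p
g(6): 6+23=29≡3 → d
d(3): 3+23=26≡0 → a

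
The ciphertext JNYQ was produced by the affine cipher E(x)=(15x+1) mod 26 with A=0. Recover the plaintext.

The inverse of 15 mod 26 is 7, since 15·7=105≡1. Apply D(y)=7·(y−1) mod 26:
J(9): 7·(9−1)=56≡4 → E
N(13): 7·(13−1)=84≡6 → G
Y(24): 7·(24−1)=161≡5 → F
Q(16): 7·(16−1)=105≡1 → B

EGFB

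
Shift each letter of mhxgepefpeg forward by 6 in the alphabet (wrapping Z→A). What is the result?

m(12): 12+6=18 → s
h(7): 7+6=13 → n
x(23): 23+6=29≡3 → d
g(6): 6+6=12 → m
e(4): 4+6=10 → k
p(15): 15+6=21 → v
e(4): 4+6=10 → k
f(5): 5+6=11 → l
p(15): 15+6=21 → v
e(4): 4+6=10 → k
g(6): 6+6=12 → m

sndmkvklvkm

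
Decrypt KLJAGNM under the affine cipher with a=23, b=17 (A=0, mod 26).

LCUXVKT

The inverse of 23 mod 26 is 17, since 23·17=391≡1. Apply D(y)=17·(y−17) mod 26:
K(10): 17·(10−17)=-119≡11 → L
L(11): 17·(11−17)=-102≡2 → C
J(9): 17·(9−17)=-136≡20 → U
A(0): 17·(0−17)=-289≡23 → X
G(6): 17·(6−17)=-187≡21 → V
N(13): 17·(13−17)=-68≡10 → K
M(12): 17·(12−17)=-85≡19 → T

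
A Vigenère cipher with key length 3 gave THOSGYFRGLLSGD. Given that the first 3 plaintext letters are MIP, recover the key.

HZZ

Subtract each crib letter from the matching ciphertext letter (mod 26):
T(19)−M(12)=7 → H
H(7)−I(8)=-1≡25 → Z
O(14)−P(15)=-1≡25 → Z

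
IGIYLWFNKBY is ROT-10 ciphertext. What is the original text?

I(8): 8−10=-2≡24 → Y
G(6): 6−10=-4≡22 → W
I(8): 8−10=-2≡24 → Y
Y(24): 24−10=14 → O
L(11): 11−10=1 → B
W(22): 22−10=12 → M
F(5): 5−10=-5≡21 → V
N(13): 13−10=3 → D
K(10): 10−10=0 → A
B(1): 1−10=-9≡17 → R
Y(24): 24−10=14 → O

YWYOBMVDARO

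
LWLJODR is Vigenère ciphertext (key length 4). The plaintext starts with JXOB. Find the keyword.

Subtract each crib letter from the matching ciphertext letter (mod 26):
L(11)−J(9)=2 → C
W(22)−X(23)=-1≡25 → Z
L(11)−O(14)=-3≡23 → X
J(9)−B(1)=8 → I

CZXI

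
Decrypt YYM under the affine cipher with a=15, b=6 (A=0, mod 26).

The inverse of 15 mod 26 is 7, since 15·7=105≡1. Apply D(y)=7·(y−6) mod 26:
Y(24): 7·(24−6)=126≡22 → W
Y(24): 7·(24−6)=126≡22 → W
M(12): 7·(12−6)=42≡16 → Q

WWQ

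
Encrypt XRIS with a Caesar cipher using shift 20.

RLCM

X(23): 23+20=43≡17 → R
R(17): 17+20=37≡11 → L
I(8): 8+20=28≡2 → C
S(18): 18+20=38≡12 → M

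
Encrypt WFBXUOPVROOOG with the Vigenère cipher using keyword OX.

Repeat the key across the message: OXOXOXOXOXOXO
W(22)+O(14): 36≡10 → K
F(5)+X(23): 28≡2 → C
B(1)+O(14): 15 → P
X(23)+X(23): 46≡20 → U
U(20)+O(14): 34≡8 → I
O(14)+X(23): 37≡11 → L
P(15)+O(14): 29≡3 → D
V(21)+X(23): 44≡18 → S
R(17)+O(14): 31≡5 → F
O(14)+X(23): 37≡11 → L
O(14)+O(14): 28≡2 → C
O(14)+X(23): 37≡11 → L
G(6)+O(14): 20 → U

KCPUILDSFLCLU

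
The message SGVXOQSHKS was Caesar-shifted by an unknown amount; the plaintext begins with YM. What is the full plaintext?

YMBDUWYNQY

From the crib: S(18)−Y(24)=-6≡20, so the shift is 20.
Subtract 20 from each ciphertext letter:
S(18): 18−20=-2≡24 → Y
G(6): 6−20=-14≡12 → M
V(21): 21−20=1 → B
X(23): 23−20=3 → D
O(14): 14−20=-6≡20 → U
Q(16): 16−20=-4≡22 → W
S(18): 18−20=-2≡24 → Y
H(7): 7−20=-13≡13 → N
K(10): 10−20=-10≡16 → Q
S(18): 18−20=-2≡24 → Y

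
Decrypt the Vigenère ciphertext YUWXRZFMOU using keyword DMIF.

VIOSONXHLI

Repeat the key across the ciphertext: DMIFDMIFDM
Y(24)−D(3): 21 → V
U(20)−M(12): 8 → I
W(22)−I(8): 14 → O
X(23)−F(5): 18 → S
R(17)−D(3): 14 → O
Z(25)−M(12): 13 → N
F(5)−I(8): -3≡23 → X
M(12)−F(5): 7 → H
O(14)−D(3): 11 → L
U(20)−M(12): 8 → I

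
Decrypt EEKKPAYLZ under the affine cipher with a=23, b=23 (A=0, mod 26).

PPNNUZREI

The inverse of 23 mod 26 is 17, since 23·17=391≡1. Apply D(y)=17·(y−23) mod 26:
E(4): 17·(4−23)=-323≡15 → P
E(4): 17·(4−23)=-323≡15 → P
K(10): 17·(10−23)=-221≡13 → N
K(10): 17·(10−23)=-221≡13 → N
P(15): 17·(15−23)=-136≡20 → U
A(0): 17·(0−23)=-391≡25 → Z
Y(24): 17·(24−23)=17 → R
L(11): 17·(11−23)=-204≡4 → E
Z(25): 17·(25−23)=34≡8 → I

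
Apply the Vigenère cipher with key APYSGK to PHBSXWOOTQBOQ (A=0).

PWZKDGODRIHYQ

Repeat the key across the message: APYSGKAPYSGKA
P(15)+A(0): 15 → P
H(7)+P(15): 22 → W
B(1)+Y(24): 25 → Z
S(18)+S(18): 36≡10 → K
X(23)+G(6): 29≡3 → D
W(22)+K(10): 32≡6 → G
O(14)+A(0): 14 → O
O(14)+P(15): 29≡3 → D
T(19)+Y(24): 43≡17 → R
Q(16)+S(18): 34≡8 → I
B(1)+G(6): 7 → H
O(14)+K(10): 24 → Y
Q(16)+A(0): 16 → Q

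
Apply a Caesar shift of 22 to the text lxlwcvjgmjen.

hthsyrfcifaj

l(11): 11+22=33≡7 → h
x(23): 23+22=45≡19 → t
l(11): 11+22=33≡7 → h
w(22): 22+22=44≡18 → s
c(2): 2+22=24 → y
v(21): 21+22=43≡17 → r
j(9): 9+22=31≡5 → f
g(6): 6+22=28≡2 → c
m(12): 12+22=34≡8 → i
j(9): 9+22=31≡5 → f
e(4): 4+22=26≡0 → a
n(13): 13+22=35≡9 → j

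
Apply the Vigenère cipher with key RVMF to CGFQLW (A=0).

TBRVCR

Repeat the key across the message: RVMFRV
C(2)+R(17): 19 → T
G(6)+V(21): 27≡1 → B
F(5)+M(12): 17 → R
Q(16)+F(5): 21 → V
L(11)+R(17): 28≡2 → C
W(22)+V(21): 43≡17 → R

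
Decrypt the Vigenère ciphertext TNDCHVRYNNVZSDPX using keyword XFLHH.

WISVAYMNGGYUHWIA

Repeat the key across the ciphertext: XFLHHXFLHHXFLHHX
T(19)−X(23): -4≡22 → W
N(13)−F(5): 8 → I
D(3)−L(11): -8≡18 → S
C(2)−H(7): -5≡21 → V
H(7)−H(7): 0 → A
V(21)−X(23): -2≡24 → Y
R(17)−F(5): 12 → M
Y(24)−L(11): 13 → N
N(13)−H(7): 6 → G
N(13)−H(7): 6 → G
V(21)−X(23): -2≡24 → Y
Z(25)−F(5): 20 → U
S(18)−L(11): 7 → H
D(3)−H(7): -4≡22 → W
P(15)−H(7): 8 → I
X(23)−X(23): 0 → A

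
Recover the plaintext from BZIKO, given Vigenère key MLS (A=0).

Repeat the key across the ciphertext: MLSML
B(1)−M(12): -11≡15 → P
Z(25)−L(11): 14 → O
I(8)−S(18): -10≡16 → Q
K(10)−M(12): -2≡24 → Y
O(14)−L(11): 3 → D

POQYD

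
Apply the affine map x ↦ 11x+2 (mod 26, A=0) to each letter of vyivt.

v(21): 11·21+2=233≡25 → z
y(24): 11·24+2=266≡6 → g
i(8): 11·8+2=90≡12 → m
v(21): 11·21+2=233≡25 → z
t(19): 11·19+2=211≡3 → d

zgmzd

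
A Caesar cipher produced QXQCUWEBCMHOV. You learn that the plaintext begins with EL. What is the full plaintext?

From the crib: Q(16)−E(4)=12, so the shift is 12.
Subtract 12 from each ciphertext letter:
Q(16): 16−12=4 → E
X(23): 23−12=11 → L
Q(16): 16−12=4 → E
C(2): 2−12=-10≡16 → Q
U(20): 20−12=8 → I
W(22): 22−12=10 → K
E(4): 4−12=-8≡18 → S
B(1): 1−12=-11≡15 → P
C(2): 2−12=-10≡16 → Q
M(12): 12−12=0 → A
H(7): 7−12=-5≡21 → V
O(14): 14−12=2 → C
V(21): 21−12=9 → J

ELEQIKSPQAVCJ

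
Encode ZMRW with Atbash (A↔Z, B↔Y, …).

ANID

Z(25) → A(0)
M(12) → N(13)
R(17) → I(8)
W(22) → D(3)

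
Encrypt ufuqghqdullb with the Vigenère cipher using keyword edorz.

yiihfltrlkpe

Repeat the key across the message: edorzedorzed
u(20)+e(4): 24 → y
f(5)+d(3): 8 → i
u(20)+o(14): 34≡8 → i
q(16)+r(17): 33≡7 → h
g(6)+z(25): 31≡5 → f
h(7)+e(4): 11 → l
q(16)+d(3): 19 → t
d(3)+o(14): 17 → r
u(20)+r(17): 37≡11 → l
l(11)+z(25): 36≡10 → k
l(11)+e(4): 15 → p
b(1)+d(3): 4 → e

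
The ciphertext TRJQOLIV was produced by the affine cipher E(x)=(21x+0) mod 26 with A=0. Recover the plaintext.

The inverse of 21 mod 26 is 5, since 21·5=105≡1. Apply D(y)=5·(y−0) mod 26:
T(19): 5·(19−0)=95≡17 → R
R(17): 5·(17−0)=85≡7 → H
J(9): 5·(9−0)=45≡19 → T
Q(16): 5·(16−0)=80≡2 → C
O(14): 5·(14−0)=70≡18 → S
L(11): 5·(11−0)=55≡3 → D
I(8): 5·(8−0)=40≡14 → O
V(21): 5·(21−0)=105≡1 → B

RHTCSDOB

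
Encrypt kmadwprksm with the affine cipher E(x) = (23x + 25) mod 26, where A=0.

k(10): 23·10+25=255≡21 → v
m(12): 23·12+25=301≡15 → p
a(0): 23·0+25=25 → z
d(3): 23·3+25=94≡16 → q
w(22): 23·22+25=531≡11 → l
p(15): 23·15+25=370≡6 → g
r(17): 23·17+25=416≡0 → a
k(10): 23·10+25=255≡21 → v
s(18): 23·18+25=439≡23 → x
m(12): 23·12+25=301≡15 → p

vpzqlgavxp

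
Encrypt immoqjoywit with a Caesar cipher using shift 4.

mqqsunscamx

i(8): 8+4=12 → m
m(12): 12+4=16 → q
m(12): 12+4=16 → q
o(14): 14+4=18 → s
q(16): 16+4=20 → u
j(9): 9+4=13 → n
o(14): 14+4=18 → s
y(24): 24+4=28≡2 → c
w(22): 22+4=26≡0 → a
i(8): 8+4=12 → m
t(19): 19+4=23 → x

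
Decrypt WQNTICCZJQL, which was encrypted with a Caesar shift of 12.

W(22): 22−12=10 → K
Q(16): 16−12=4 → E
N(13): 13−12=1 → B
T(19): 19−12=7 → H
I(8): 8−12=-4≡22 → W
C(2): 2−12=-10≡16 → Q
C(2): 2−12=-10≡16 → Q
Z(25): 25−12=13 → N
J(9): 9−12=-3≡23 → X
Q(16): 16−12=4 → E
L(11): 11−12=-1≡25 → Z

KEBHWQQNXEZ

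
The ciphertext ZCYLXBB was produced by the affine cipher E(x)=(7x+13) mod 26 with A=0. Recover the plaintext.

The inverse of 7 mod 26 is 15, since 7·15=105≡1. Apply D(y)=15·(y−13) mod 26:
Z(25): 15·(25−13)=180≡24 → Y
C(2): 15·(2−13)=-165≡17 → R
Y(24): 15·(24−13)=165≡9 → J
L(11): 15·(11−13)=-30≡22 → W
X(23): 15·(23−13)=150≡20 → U
B(1): 15·(1−13)=-180≡2 → C
B(1): 15·(1−13)=-180≡2 → C

YRJWUCC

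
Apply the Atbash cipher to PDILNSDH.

P(15) → K(10)
D(3) → W(22)
I(8) → R(17)
L(11) → O(14)
N(13) → M(12)
S(18) → H(7)
D(3) → W(22)
H(7) → S(18)

KWROMHWS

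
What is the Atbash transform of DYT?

WBG

D(3) → W(22)
Y(24) → B(1)
T(19) → G(6)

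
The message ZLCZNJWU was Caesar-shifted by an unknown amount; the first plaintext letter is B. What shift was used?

24

From the crib: Z(25)−B(1)=24, so the shift is 24.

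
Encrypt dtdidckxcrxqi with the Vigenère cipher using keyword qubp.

tnextwlmslyfy

Repeat the key across the message: qubpqubpqubpq
d(3)+q(16): 19 → t
t(19)+u(20): 39≡13 → n
d(3)+b(1): 4 → e
i(8)+p(15): 23 → x
d(3)+q(16): 19 → t
c(2)+u(20): 22 → w
k(10)+b(1): 11 → l
x(23)+p(15): 38≡12 → m
c(2)+q(16): 18 → s
r(17)+u(20): 37≡11 → l
x(23)+b(1): 24 → y
q(16)+p(15): 31≡5 → f
i(8)+q(16): 24 → y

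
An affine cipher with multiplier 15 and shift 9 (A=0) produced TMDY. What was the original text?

The inverse of 15 mod 26 is 7, since 15·7=105≡1. Apply D(y)=7·(y−9) mod 26:
T(19): 7·(19−9)=70≡18 → S
M(12): 7·(12−9)=21 → V
D(3): 7·(3−9)=-42≡10 → K
Y(24): 7·(24−9)=105≡1 → B

SVKB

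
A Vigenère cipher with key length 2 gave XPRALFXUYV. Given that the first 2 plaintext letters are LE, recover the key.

ML

Subtract each crib letter from the matching ciphertext letter (mod 26):
X(23)−L(11)=12 → M
P(15)−E(4)=11 → L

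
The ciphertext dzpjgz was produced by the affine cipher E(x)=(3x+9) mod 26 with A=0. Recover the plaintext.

The inverse of 3 mod 26 is 9, since 3·9=27≡1. Apply D(y)=9·(y−9) mod 26:
d(3): 9·(3−9)=-54≡24 → y
z(25): 9·(25−9)=144≡14 → o
p(15): 9·(15−9)=54≡2 → c
j(9): 9·(9−9)=0 → a
g(6): 9·(6−9)=-27≡25 → z
z(25): 9·(25−9)=144≡14 → o

yocazo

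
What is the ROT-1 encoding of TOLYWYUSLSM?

T(19): 19+1=20 → U
O(14): 14+1=15 → P
L(11): 11+1=12 → M
Y(24): 24+1=25 → Z
W(22): 22+1=23 → X
Y(24): 24+1=25 → Z
U(20): 20+1=21 → V
S(18): 18+1=19 → T
L(11): 11+1=12 → M
S(18): 18+1=19 → T
M(12): 12+1=13 → N

UPMZXZVTMTN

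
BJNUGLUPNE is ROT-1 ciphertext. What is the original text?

B(1): 1−1=0 → A
J(9): 9−1=8 → I
N(13): 13−1=12 → M
U(20): 20−1=19 → T
G(6): 6−1=5 → F
L(11): 11−1=10 → K
U(20): 20−1=19 → T
P(15): 15−1=14 → O
N(13): 13−1=12 → M
E(4): 4−1=3 → D

AIMTFKTOMD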